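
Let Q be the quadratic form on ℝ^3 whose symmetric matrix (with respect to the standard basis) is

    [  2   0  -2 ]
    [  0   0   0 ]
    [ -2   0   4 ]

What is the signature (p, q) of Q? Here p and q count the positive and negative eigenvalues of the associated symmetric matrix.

(2, 0)

Applying the same elementary operations to the rows and columns of A produces a congruent diagonal matrix with entries 2, 0, 2.
Counting signs: 2 positive, 1 zero.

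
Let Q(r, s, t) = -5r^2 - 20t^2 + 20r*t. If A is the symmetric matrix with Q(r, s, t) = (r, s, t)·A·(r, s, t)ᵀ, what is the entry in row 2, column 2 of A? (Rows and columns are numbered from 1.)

The coefficient of s^2 in Q is 0, and that is exactly A[2,2].

0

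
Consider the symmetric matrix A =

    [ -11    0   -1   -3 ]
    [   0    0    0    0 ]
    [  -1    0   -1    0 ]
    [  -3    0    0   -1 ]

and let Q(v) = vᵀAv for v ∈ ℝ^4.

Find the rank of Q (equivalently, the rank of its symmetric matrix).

Row-reducing A symmetrically gives the diagonal entries -11, 0, -10/11, -1/10.
That gives 3 negative, 1 zero pivots.
The rank is the number of nonzero pivots: 3.

3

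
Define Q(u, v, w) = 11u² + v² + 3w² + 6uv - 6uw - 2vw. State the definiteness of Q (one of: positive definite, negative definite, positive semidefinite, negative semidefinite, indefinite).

positive definite

The symmetric matrix is A = [[11, 3, -3], [3, 1, -1], [-3, -1, 3]].
Applying the same elementary operations to the rows and columns of A produces a congruent diagonal matrix with entries 11, 2/11, 2.
Counting signs: 3 positive.
Hence Q is positive definite.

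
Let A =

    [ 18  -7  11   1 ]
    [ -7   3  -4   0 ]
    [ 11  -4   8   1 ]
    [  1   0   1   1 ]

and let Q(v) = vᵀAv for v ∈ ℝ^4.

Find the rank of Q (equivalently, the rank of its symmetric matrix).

4

Applying the same elementary operations to the rows and columns of A produces a congruent diagonal matrix with entries 18, 5/18, 1, 2/5.
That gives 4 positive pivots.
The rank is the number of nonzero pivots: 4.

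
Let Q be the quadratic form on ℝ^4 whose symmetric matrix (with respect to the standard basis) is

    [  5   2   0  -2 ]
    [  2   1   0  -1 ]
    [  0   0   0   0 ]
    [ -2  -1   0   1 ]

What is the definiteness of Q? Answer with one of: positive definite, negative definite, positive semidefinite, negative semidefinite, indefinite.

positive semidefinite

Congruent diagonalization of A (simultaneous row and column reduction) yields pivots 5, 1/5, 0, 0.
Counting signs: 2 positive, 2 zero.
Hence Q is positive semidefinite.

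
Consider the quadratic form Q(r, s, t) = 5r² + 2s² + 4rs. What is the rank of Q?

Write A = [[5, 2, 0], [2, 2, 0], [0, 0, 0]].
Symmetric row and column elimination reduces A to a congruent diagonal form with pivots 5, 6/5, 0.
So there are 2 positive, 1 zero pivots.
The rank is the number of nonzero pivots: 2.

2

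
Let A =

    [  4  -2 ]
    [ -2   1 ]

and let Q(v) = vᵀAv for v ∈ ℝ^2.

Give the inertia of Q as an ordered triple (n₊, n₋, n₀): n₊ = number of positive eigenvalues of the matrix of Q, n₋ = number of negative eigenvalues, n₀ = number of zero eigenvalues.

(1, 0, 1)

Row-reducing A symmetrically gives the diagonal entries 4, 0.
Counting signs: 1 positive, 1 zero.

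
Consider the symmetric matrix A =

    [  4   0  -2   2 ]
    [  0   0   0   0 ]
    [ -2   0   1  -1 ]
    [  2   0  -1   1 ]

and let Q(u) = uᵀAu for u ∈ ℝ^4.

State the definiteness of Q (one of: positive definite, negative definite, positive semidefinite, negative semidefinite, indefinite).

positive semidefinite

Row-reducing A symmetrically gives the diagonal entries 4, 0, 0, 0.
That gives 1 positive, 3 zero pivots.
Hence Q is positive semidefinite.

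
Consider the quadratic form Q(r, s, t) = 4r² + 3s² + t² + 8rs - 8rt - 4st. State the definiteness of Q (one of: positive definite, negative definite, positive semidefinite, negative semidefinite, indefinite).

indefinite

The symmetric matrix is A = [[4, 4, -4], [4, 3, -2], [-4, -2, 1]].
An LDLᵀ factorisation of A has diagonal entries 4, -1, 1.
Counting signs: 2 positive, 1 negative.
Hence Q is indefinite.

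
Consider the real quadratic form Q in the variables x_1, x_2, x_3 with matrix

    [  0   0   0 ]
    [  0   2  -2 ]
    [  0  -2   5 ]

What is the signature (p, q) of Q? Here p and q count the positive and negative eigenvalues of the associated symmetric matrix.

(2, 0)

Row-reducing A symmetrically gives the diagonal entries 0, 2, 3.
Counting signs: 2 positive, 1 zero.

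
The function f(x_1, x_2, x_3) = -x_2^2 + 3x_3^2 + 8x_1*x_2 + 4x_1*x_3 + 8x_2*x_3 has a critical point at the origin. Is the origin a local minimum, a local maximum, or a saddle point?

saddle point

The Hessian at the origin is H = [[0, 8, 4], [8, -2, 8], [4, 8, 6]].
H is indefinite, so the origin is a saddle point.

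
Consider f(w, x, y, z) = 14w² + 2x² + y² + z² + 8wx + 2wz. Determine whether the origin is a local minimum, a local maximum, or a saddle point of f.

The Hessian at the origin is H = [[28, 8, 0, 2], [8, 4, 0, 0], [0, 0, 2, 0], [2, 0, 0, 2]].
Congruent diagonalization of H (simultaneous row and column reduction) yields pivots 28, 12/7, 2, 5/3.
So there are 4 positive pivots.
H is positive definite, so the origin is a strict local minimum.

local minimum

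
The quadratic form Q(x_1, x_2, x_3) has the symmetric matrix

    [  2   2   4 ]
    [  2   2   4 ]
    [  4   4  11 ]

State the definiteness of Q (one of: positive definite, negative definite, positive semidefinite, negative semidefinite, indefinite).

positive semidefinite

Row-reducing A symmetrically gives the diagonal entries 2, 0, 3.
So there are 2 positive, 1 zero pivots.
Hence Q is positive semidefinite.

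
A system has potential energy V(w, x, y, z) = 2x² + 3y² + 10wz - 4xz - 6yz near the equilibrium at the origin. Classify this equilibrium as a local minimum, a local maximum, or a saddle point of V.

The Hessian at the origin is H = [[0, 0, 0, 10], [0, 4, 0, -4], [0, 0, 6, -6], [10, -4, -6, 0]].
H is indefinite, so the origin is a saddle point.

saddle point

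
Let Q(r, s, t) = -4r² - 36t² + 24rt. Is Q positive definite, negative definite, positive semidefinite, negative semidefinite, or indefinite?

negative semidefinite

The symmetric matrix is A = [[-4, 0, 12], [0, 0, 0], [12, 0, -36]].
Row-reducing A symmetrically gives the diagonal entries -4, 0, 0.
Counting signs: 1 negative, 2 zero.
Hence Q is negative semidefinite.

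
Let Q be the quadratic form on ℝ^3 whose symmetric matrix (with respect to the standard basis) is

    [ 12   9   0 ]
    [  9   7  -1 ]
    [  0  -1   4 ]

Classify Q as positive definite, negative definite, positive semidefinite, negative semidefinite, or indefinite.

positive semidefinite

Row-reducing A symmetrically gives the diagonal entries 12, 1/4, 0.
Counting signs: 2 positive, 1 zero.
Hence Q is positive semidefinite.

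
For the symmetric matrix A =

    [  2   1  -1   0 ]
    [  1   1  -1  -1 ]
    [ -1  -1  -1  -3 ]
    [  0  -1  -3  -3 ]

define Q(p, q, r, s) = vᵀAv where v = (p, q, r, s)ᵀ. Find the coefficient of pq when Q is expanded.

The coefficient of pq is A[1,2] + A[2,1] = 2·1 = 2.

2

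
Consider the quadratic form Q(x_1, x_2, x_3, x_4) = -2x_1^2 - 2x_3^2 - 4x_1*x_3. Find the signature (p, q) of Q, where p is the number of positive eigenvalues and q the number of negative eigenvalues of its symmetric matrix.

(0, 1)

Write A = [[-2, 0, -2, 0], [0, 0, 0, 0], [-2, 0, -2, 0], [0, 0, 0, 0]].
Symmetric row and column elimination reduces A to a congruent diagonal form with pivots -2, 0, 0, 0.
Counting signs: 1 negative, 3 zero.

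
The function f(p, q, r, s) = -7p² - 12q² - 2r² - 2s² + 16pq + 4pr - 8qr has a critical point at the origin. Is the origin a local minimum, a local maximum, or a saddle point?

local maximum

The Hessian at the origin is H = [[-14, 16, 4, 0], [16, -24, -8, 0], [4, -8, -4, 0], [0, 0, 0, -4]].
Row-reducing H symmetrically gives the diagonal entries -14, -40/7, -4/5, -4.
Counting signs: 4 negative.
H is negative definite, so the origin is a strict local maximum.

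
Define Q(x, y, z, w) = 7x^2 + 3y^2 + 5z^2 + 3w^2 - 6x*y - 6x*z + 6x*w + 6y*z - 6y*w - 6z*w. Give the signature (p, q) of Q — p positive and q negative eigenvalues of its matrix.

The symmetric matrix is A = [[7, -3, -3, 3], [-3, 3, 3, -3], [-3, 3, 5, -3], [3, -3, -3, 3]].
Symmetric row and column elimination reduces A to a congruent diagonal form with pivots 7, 12/7, 2, 0.
Counting signs: 3 positive, 1 zero.

(3, 0)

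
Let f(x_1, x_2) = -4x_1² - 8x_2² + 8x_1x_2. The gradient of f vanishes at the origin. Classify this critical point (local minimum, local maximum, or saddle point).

local maximum

The Hessian at the origin is H = [[-8, 8], [8, -16]].
det H = -8·-16 − (8)² = 64 > 0 and H[1,1] = -8 < 0, so H is negative definite.
Therefore the origin is a local maximum.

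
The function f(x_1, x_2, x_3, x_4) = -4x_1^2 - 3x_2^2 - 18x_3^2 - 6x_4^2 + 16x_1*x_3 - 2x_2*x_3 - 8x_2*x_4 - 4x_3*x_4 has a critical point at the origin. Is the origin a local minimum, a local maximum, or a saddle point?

local maximum

The Hessian at the origin is H = [[-8, 0, 16, 0], [0, -6, -2, -8], [16, -2, -36, -4], [0, -8, -4, -12]].
Applying the same elementary operations to the rows and columns of H produces a congruent diagonal matrix with entries -8, -6, -10/3, -4/5.
Counting signs: 4 negative.
H is negative definite, so the origin is a strict local maximum.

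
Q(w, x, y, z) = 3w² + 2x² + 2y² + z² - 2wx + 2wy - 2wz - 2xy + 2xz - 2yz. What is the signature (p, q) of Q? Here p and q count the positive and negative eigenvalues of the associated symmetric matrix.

(4, 0)

The symmetric matrix is A = [[3, -1, 1, -1], [-1, 2, -1, 1], [1, -1, 2, -1], [-1, 1, -1, 1]].
Symmetric row and column elimination reduces A to a congruent diagonal form with pivots 3, 5/3, 7/5, 2/7.
Counting signs: 4 positive.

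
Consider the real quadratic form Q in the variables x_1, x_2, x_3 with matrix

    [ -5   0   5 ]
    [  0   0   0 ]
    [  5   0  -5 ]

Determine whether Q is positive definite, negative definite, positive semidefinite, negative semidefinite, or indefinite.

negative semidefinite

Congruent diagonalization of A (simultaneous row and column reduction) yields pivots -5, 0, 0.
So there are 1 negative, 2 zero pivots.
Hence Q is negative semidefinite.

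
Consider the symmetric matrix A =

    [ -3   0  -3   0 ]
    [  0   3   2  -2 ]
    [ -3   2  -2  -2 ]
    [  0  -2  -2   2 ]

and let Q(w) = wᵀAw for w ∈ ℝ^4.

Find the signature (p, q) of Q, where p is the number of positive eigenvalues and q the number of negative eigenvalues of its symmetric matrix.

(2, 2)

Symmetric row and column elimination reduces A to a congruent diagonal form with pivots -3, 3, -1/3, 2.
Counting signs: 2 positive, 2 negative.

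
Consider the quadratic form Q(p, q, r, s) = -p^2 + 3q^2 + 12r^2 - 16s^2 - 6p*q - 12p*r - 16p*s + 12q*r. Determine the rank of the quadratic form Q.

The symmetric matrix is A = [[-1, -3, -6, -8], [-3, 3, 6, 0], [-6, 6, 12, 0], [-8, 0, 0, -16]].
Row-reducing A symmetrically gives the diagonal entries -1, 12, 0, 0.
That gives 1 positive, 1 negative, 2 zero pivots.
The rank is the number of nonzero pivots: 2.

2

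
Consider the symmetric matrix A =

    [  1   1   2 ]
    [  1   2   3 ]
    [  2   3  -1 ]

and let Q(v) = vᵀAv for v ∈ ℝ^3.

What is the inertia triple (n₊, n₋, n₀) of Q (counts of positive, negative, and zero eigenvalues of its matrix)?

Congruent diagonalization of A (simultaneous row and column reduction) yields pivots 1, 1, -6.
Counting signs: 2 positive, 1 negative.

(2, 1, 0)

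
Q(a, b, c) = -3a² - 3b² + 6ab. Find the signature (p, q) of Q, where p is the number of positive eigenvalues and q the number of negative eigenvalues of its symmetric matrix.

(0, 1)

The associated matrix is A = [[-3, 3, 0], [3, -3, 0], [0, 0, 0]].
Applying the same elementary operations to the rows and columns of A produces a congruent diagonal matrix with entries -3, 0, 0.
Counting signs: 1 negative, 2 zero.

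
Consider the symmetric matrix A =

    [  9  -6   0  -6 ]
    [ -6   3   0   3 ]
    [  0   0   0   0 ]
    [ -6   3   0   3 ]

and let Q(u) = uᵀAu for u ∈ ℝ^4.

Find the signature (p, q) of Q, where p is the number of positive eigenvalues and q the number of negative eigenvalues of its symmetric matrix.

(1, 1)

Congruent diagonalization of A (simultaneous row and column reduction) yields pivots 9, -1, 0, 0.
Counting signs: 1 positive, 1 negative, 2 zero.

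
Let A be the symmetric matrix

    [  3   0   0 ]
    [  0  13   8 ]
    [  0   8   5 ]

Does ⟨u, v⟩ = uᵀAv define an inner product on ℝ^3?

Leading principal minors: Δ_1 = 3, Δ_2 = 39, Δ_3 = 3.
All leading principal minors are positive, so by Sylvester's criterion Q is positive definite.
⟨·,·⟩ is an inner product exactly when A is positive definite.

yes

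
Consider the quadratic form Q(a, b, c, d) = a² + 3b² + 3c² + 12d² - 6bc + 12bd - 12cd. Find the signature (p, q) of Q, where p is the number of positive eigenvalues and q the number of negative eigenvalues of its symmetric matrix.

The associated matrix is A = [[1, 0, 0, 0], [0, 3, -3, 6], [0, -3, 3, -6], [0, 6, -6, 12]].
Applying the same elementary operations to the rows and columns of A produces a congruent diagonal matrix with entries 1, 3, 0, 0.
That gives 2 positive, 2 zero pivots.

(2, 0)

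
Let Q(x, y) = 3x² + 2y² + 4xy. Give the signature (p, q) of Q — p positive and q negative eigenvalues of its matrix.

Write A = [[3, 2], [2, 2]].
Applying the same elementary operations to the rows and columns of A produces a congruent diagonal matrix with entries 3, 2/3.
That gives 2 positive pivots.

(2, 0)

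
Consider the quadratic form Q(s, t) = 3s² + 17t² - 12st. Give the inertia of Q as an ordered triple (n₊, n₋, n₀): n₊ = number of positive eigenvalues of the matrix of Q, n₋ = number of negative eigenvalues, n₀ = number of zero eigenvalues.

(2, 0, 0)

The symmetric matrix is A = [[3, -6], [-6, 17]].
Congruent diagonalization of A (simultaneous row and column reduction) yields pivots 3, 5.
That gives 2 positive pivots.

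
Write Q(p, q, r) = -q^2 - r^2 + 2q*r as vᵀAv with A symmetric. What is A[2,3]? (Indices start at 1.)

1

The coefficient of q·r in Q is 2. For a symmetric A this equals A[2,3] + A[3,2] = 2·A[2,3].
So A[2,3] = 2/2 = 1.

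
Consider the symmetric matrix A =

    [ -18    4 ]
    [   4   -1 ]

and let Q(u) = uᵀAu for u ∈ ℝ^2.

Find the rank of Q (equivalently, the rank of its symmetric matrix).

2

An LDLᵀ factorisation of A has diagonal entries -18, -1/9.
So there are 2 negative pivots.
The rank is the number of nonzero pivots: 2.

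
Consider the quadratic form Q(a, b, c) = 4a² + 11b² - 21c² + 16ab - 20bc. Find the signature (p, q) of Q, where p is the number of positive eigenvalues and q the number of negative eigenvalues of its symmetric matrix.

(1, 2)

The symmetric matrix is A = [[4, 8, 0], [8, 11, -10], [0, -10, -21]].
Applying the same elementary operations to the rows and columns of A produces a congruent diagonal matrix with entries 4, -5, -1.
So there are 1 positive, 2 negative pivots.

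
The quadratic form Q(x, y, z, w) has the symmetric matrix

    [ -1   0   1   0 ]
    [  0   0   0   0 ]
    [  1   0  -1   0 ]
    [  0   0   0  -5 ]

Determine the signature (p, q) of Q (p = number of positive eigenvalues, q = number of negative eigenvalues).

(0, 2)

Row-reducing A symmetrically gives the diagonal entries -1, 0, 0, -5.
Counting signs: 2 negative, 2 zero.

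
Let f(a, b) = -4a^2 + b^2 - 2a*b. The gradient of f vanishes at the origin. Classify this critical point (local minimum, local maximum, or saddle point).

saddle point

The Hessian at the origin is H = [[-8, -2], [-2, 2]].
det H = -8·2 − (-2)² = -20 < 0, so H is indefinite.
Therefore the origin is a saddle point.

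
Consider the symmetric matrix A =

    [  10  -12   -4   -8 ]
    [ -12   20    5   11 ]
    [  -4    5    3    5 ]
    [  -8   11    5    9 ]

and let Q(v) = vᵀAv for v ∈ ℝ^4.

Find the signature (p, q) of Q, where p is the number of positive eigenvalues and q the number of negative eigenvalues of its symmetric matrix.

(4, 0)

Applying the same elementary operations to the rows and columns of A produces a congruent diagonal matrix with entries 10, 28/5, 39/28, 2/39.
So there are 4 positive pivots.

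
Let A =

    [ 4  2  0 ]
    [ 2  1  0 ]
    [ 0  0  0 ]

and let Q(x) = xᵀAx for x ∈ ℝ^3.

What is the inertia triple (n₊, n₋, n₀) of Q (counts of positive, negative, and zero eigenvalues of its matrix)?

Applying the same elementary operations to the rows and columns of A produces a congruent diagonal matrix with entries 4, 0, 0.
That gives 1 positive, 2 zero pivots.

(1, 0, 2)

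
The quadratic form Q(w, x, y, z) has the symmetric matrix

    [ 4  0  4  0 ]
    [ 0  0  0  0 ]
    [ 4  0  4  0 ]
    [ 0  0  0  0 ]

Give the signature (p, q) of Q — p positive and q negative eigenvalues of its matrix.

Congruent diagonalization of A (simultaneous row and column reduction) yields pivots 4, 0, 0, 0.
So there are 1 positive, 3 zero pivots.

(1, 0)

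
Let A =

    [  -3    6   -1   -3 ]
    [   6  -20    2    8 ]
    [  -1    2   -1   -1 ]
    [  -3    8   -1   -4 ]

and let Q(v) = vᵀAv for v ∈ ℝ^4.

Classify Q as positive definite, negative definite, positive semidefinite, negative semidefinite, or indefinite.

negative definite

Leading principal minors: Δ_1 = -3, Δ_2 = 24, Δ_3 = -16, Δ_4 = 8.
The signs alternate starting with Δ_1 < 0, so by Sylvester's criterion Q is negative definite.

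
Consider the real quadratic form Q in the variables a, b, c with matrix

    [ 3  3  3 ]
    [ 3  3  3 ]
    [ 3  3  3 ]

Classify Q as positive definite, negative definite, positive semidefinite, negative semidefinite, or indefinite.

positive semidefinite

Symmetric row and column elimination reduces A to a congruent diagonal form with pivots 3, 0, 0.
Counting signs: 1 positive, 2 zero.
Hence Q is positive semidefinite.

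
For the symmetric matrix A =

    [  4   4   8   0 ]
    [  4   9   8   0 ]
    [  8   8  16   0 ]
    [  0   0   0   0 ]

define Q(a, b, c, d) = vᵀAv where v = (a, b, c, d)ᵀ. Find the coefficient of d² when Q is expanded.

The coefficient of d² is the diagonal entry A[4,4] = 0.

0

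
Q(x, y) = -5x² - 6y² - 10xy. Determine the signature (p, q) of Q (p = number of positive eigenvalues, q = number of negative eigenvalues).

Write A = [[-5, -5], [-5, -6]].
Symmetric row and column elimination reduces A to a congruent diagonal form with pivots -5, -1.
So there are 2 negative pivots.

(0, 2)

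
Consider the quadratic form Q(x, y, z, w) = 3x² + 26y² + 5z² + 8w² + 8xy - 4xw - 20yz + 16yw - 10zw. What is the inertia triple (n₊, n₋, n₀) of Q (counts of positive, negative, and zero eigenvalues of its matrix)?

(4, 0, 0)

The symmetric matrix is A = [[3, 4, 0, -2], [4, 26, -10, 8], [0, -10, 5, -5], [-2, 8, -5, 8]].
Symmetric row and column elimination reduces A to a congruent diagonal form with pivots 3, 62/3, 5/31, 1.
Counting signs: 4 positive.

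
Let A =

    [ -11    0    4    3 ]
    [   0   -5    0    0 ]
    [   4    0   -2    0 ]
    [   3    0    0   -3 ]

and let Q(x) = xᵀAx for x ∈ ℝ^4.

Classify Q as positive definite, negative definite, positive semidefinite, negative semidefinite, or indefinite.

Applying the same elementary operations to the rows and columns of A produces a congruent diagonal matrix with entries -11, -5, -6/11, 0.
So there are 3 negative, 1 zero pivots.
Hence Q is negative semidefinite.

negative semidefinite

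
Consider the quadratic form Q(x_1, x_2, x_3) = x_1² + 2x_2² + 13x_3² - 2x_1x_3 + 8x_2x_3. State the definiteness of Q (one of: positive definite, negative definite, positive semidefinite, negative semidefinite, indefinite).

The symmetric matrix of Q is A = [[1, 0, -1], [0, 2, 4], [-1, 4, 13]].
Leading principal minors: Δ_1 = 1, Δ_2 = 2, Δ_3 = 8.
All leading principal minors are positive, so by Sylvester's criterion Q is positive definite.

positive definite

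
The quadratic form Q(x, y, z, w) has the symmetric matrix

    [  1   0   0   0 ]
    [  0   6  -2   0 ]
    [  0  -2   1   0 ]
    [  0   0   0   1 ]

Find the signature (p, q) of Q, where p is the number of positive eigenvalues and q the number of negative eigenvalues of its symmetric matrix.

Row-reducing A symmetrically gives the diagonal entries 1, 6, 1/3, 1.
Counting signs: 4 positive.

(4, 0)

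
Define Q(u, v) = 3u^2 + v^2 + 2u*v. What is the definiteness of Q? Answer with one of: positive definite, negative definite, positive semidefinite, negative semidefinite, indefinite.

positive definite

The symmetric matrix of Q is [[3, 1], [1, 1]].
For the 2×2 matrix [[3, 1], [1, 1]]: det = 3·1 − (1)² = 2, trace = 4.
det > 0 so both eigenvalues share the sign of the trace; trace = 4 > 0 ⇒ both positive.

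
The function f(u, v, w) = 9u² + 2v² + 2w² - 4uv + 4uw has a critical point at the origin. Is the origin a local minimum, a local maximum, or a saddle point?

The Hessian at the origin is H = [[18, -4, 4], [-4, 4, 0], [4, 0, 4]].
Symmetric row and column elimination reduces H to a congruent diagonal form with pivots 18, 28/9, 20/7.
That gives 3 positive pivots.
H is positive definite, so the origin is a strict local minimum.

local minimum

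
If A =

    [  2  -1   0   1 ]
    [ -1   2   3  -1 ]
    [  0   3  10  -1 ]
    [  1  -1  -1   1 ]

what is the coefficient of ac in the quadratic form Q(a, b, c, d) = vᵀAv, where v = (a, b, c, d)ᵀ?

0

The coefficient of ac is A[1,3] + A[3,1] = 2·0 = 0.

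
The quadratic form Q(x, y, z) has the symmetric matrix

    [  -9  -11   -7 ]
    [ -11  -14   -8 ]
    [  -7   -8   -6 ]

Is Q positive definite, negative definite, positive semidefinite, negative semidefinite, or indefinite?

Symmetric row and column elimination reduces A to a congruent diagonal form with pivots -9, -5/9, 0.
Counting signs: 2 negative, 1 zero.
Hence Q is negative semidefinite.

negative semidefinite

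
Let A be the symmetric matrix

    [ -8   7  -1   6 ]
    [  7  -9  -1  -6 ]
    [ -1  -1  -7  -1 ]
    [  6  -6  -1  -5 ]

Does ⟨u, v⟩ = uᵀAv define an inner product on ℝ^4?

no

Row-reducing A symmetrically gives the diagonal entries -8, -23/8, -130/23, -3/130.
That gives 4 negative pivots.
Hence Q is negative definite.
⟨·,·⟩ is an inner product exactly when A is positive definite.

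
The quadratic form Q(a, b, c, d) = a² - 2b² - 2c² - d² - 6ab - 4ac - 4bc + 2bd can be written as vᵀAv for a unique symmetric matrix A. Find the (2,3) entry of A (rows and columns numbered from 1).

The coefficient of b·c in Q is -4. For a symmetric A this equals A[2,3] + A[3,2] = 2·A[2,3].
So A[2,3] = -4/2 = -2.

-2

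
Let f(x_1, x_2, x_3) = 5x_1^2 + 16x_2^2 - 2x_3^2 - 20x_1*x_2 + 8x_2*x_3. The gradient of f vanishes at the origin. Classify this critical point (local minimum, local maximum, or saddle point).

saddle point

The Hessian at the origin is H = [[10, -20, 0], [-20, 32, 8], [0, 8, -4]].
An LDLᵀ factorisation of H has diagonal entries 10, -8, 4.
Counting signs: 2 positive, 1 negative.
H is indefinite, so the origin is a saddle point.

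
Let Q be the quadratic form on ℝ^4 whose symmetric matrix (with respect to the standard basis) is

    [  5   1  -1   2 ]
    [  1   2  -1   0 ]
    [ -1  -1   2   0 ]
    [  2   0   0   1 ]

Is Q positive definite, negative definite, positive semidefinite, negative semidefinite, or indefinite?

Leading principal minors: Δ_1 = 5, Δ_2 = 9, Δ_3 = 13, Δ_4 = 1.
All leading principal minors are positive, so by Sylvester's criterion Q is positive definite.

positive definite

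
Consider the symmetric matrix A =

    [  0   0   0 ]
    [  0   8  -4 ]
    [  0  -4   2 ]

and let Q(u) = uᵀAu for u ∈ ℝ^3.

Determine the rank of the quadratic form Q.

Row-reducing A symmetrically gives the diagonal entries 0, 8, 0.
Counting signs: 1 positive, 2 zero.
The rank is the number of nonzero pivots: 1.

1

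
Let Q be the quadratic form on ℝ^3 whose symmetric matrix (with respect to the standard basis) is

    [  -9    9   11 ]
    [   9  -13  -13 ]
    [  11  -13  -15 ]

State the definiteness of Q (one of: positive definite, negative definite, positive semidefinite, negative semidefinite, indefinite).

Congruent diagonalization of A (simultaneous row and column reduction) yields pivots -9, -4, -5/9.
So there are 3 negative pivots.
Hence Q is negative definite.

negative definite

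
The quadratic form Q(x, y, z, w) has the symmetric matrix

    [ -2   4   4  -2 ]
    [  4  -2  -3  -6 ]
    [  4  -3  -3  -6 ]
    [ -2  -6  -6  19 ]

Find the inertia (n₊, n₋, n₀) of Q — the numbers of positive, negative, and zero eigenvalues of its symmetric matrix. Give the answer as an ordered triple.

Row-reducing A symmetrically gives the diagonal entries -2, 6, 5/6, 1.
Counting signs: 3 positive, 1 negative.

(3, 1, 0)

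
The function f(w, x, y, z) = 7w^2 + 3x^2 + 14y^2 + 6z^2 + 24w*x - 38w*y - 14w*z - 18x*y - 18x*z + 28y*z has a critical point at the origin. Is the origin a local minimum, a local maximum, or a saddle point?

The Hessian at the origin is H = [[14, 24, -38, -14], [24, 6, -18, -18], [-38, -18, 28, 28], [-14, -18, 28, 12]].
Symmetric row and column elimination reduces H to a congruent diagonal form with pivots 14, -246/7, -488/41, -40/61.
That gives 1 positive, 3 negative pivots.
H is indefinite, so the origin is a saddle point.

saddle point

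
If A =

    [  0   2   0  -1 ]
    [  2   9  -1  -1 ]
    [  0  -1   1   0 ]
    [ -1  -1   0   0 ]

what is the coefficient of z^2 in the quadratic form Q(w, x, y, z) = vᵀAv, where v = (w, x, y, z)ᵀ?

0

The coefficient of z^2 is the diagonal entry A[4,4] = 0.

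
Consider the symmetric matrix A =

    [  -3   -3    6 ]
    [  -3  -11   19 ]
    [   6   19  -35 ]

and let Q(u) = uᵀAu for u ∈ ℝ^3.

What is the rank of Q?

Congruent diagonalization of A (simultaneous row and column reduction) yields pivots -3, -8, -15/8.
Counting signs: 3 negative.
The rank is the number of nonzero pivots: 3.

3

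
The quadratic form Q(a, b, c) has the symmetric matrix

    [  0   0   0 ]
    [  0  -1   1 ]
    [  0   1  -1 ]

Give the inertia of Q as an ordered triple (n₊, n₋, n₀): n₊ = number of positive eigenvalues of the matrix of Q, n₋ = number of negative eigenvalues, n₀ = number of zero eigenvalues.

(0, 1, 2)

Symmetric row and column elimination reduces A to a congruent diagonal form with pivots 0, -1, 0.
That gives 1 negative, 2 zero pivots.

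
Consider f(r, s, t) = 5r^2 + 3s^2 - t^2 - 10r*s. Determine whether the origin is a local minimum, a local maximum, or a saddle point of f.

saddle point

The Hessian at the origin is H = [[10, -10, 0], [-10, 6, 0], [0, 0, -2]].
Applying the same elementary operations to the rows and columns of H produces a congruent diagonal matrix with entries 10, -4, -2.
So there are 1 positive, 2 negative pivots.
H is indefinite, so the origin is a saddle point.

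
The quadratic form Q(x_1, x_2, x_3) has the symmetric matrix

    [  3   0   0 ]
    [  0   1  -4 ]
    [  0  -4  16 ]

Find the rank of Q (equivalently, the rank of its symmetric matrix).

Row-reducing A symmetrically gives the diagonal entries 3, 1, 0.
So there are 2 positive, 1 zero pivots.
The rank is the number of nonzero pivots: 2.

2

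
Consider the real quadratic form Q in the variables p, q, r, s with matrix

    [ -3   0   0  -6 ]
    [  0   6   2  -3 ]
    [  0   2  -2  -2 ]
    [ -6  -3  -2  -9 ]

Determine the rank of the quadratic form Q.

4

Row-reducing A symmetrically gives the diagonal entries -3, 6, -8/3, 15/8.
Counting signs: 2 positive, 2 negative.
The rank is the number of nonzero pivots: 4.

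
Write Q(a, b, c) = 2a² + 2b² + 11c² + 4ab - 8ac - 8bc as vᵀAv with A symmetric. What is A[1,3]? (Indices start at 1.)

-4

The coefficient of a·c in Q is -8. For a symmetric A this equals A[1,3] + A[3,1] = 2·A[1,3].
So A[1,3] = -8/2 = -4.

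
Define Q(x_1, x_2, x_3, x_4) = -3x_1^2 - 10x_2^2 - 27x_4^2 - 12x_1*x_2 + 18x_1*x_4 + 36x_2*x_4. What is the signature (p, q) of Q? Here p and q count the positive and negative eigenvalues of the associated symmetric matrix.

(1, 1)

The symmetric matrix is A = [[-3, -6, 0, 9], [-6, -10, 0, 18], [0, 0, 0, 0], [9, 18, 0, -27]].
Congruent diagonalization of A (simultaneous row and column reduction) yields pivots -3, 2, 0, 0.
That gives 1 positive, 1 negative, 2 zero pivots.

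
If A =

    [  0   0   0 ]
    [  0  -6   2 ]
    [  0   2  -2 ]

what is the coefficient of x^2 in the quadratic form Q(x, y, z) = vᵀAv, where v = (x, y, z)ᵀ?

The coefficient of x^2 is the diagonal entry A[1,1] = 0.

0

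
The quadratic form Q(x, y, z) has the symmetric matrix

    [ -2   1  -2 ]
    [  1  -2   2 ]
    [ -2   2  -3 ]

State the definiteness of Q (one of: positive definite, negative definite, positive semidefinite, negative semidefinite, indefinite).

negative definite

Leading principal minors: Δ_1 = -2, Δ_2 = 3, Δ_3 = -1.
The signs alternate starting with Δ_1 < 0, so by Sylvester's criterion Q is negative definite.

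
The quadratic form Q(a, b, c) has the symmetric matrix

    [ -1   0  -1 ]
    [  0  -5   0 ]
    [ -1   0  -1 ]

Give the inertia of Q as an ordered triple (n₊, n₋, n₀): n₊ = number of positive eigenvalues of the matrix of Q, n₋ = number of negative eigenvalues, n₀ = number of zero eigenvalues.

(0, 2, 1)

Row-reducing A symmetrically gives the diagonal entries -1, -5, 0.
Counting signs: 2 negative, 1 zero.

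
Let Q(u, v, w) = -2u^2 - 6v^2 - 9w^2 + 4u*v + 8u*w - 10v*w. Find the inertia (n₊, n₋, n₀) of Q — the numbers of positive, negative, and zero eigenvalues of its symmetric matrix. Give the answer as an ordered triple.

(0, 3, 0)

The symmetric matrix is A = [[-2, 2, 4], [2, -6, -5], [4, -5, -9]].
Applying the same elementary operations to the rows and columns of A produces a congruent diagonal matrix with entries -2, -4, -3/4.
That gives 3 negative pivots.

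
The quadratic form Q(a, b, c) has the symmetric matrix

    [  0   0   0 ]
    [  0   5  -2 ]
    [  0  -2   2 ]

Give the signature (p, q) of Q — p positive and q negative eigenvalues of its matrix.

(2, 0)

Symmetric row and column elimination reduces A to a congruent diagonal form with pivots 0, 5, 6/5.
That gives 2 positive, 1 zero pivots.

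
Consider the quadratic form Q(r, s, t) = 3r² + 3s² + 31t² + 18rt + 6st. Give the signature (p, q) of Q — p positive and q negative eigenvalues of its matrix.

The symmetric matrix is A = [[3, 0, 9], [0, 3, 3], [9, 3, 31]].
Symmetric row and column elimination reduces A to a congruent diagonal form with pivots 3, 3, 1.
So there are 3 positive pivots.

(3, 0)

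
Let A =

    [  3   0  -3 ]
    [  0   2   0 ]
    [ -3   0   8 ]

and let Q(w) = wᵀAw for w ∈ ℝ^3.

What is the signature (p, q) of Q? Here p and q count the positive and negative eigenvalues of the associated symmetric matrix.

(3, 0)

An LDLᵀ factorisation of A has diagonal entries 3, 2, 5.
That gives 3 positive pivots.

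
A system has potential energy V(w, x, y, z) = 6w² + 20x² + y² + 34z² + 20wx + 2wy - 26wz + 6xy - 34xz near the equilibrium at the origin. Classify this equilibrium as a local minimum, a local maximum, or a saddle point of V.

The Hessian at the origin is H = [[12, 20, 2, -26], [20, 40, 6, -34], [2, 6, 2, 0], [-26, -34, 0, 68]].
Row-reducing H symmetrically gives the diagonal entries 12, 20/3, 3/5, -2.
Counting signs: 3 positive, 1 negative.
H is indefinite, so the origin is a saddle point.

saddle point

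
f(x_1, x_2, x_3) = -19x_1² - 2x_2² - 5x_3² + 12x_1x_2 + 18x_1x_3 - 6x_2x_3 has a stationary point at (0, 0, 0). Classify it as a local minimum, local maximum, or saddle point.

The Hessian at the origin is H = [[-38, 12, 18], [12, -4, -6], [18, -6, -10]].
An LDLᵀ factorisation of H has diagonal entries -38, -4/19, -1.
That gives 3 negative pivots.
H is negative definite, so the origin is a strict local maximum.

local maximum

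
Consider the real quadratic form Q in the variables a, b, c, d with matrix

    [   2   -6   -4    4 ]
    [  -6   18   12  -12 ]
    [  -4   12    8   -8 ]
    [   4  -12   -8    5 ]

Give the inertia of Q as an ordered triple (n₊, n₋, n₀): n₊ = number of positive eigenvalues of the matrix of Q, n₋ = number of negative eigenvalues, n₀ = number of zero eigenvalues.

Symmetric row and column elimination reduces A to a congruent diagonal form with pivots 2, 0, 0, -3.
So there are 1 positive, 1 negative, 2 zero pivots.

(1, 1, 2)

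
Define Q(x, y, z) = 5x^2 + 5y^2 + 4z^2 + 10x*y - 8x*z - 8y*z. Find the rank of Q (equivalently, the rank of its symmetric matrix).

2

Write A = [[5, 5, -4], [5, 5, -4], [-4, -4, 4]].
Row-reducing A symmetrically gives the diagonal entries 5, 0, 4/5.
That gives 2 positive, 1 zero pivots.
The rank is the number of nonzero pivots: 2.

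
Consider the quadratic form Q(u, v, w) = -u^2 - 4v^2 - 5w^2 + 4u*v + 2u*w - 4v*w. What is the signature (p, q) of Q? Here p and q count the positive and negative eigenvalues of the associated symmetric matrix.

The associated matrix is A = [[-1, 2, 1], [2, -4, -2], [1, -2, -5]].
Applying the same elementary operations to the rows and columns of A produces a congruent diagonal matrix with entries -1, 0, -4.
So there are 2 negative, 1 zero pivots.

(0, 2)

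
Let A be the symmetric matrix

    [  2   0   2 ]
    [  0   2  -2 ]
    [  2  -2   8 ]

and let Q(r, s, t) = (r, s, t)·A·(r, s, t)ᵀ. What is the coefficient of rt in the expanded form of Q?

The coefficient of rt is A[1,3] + A[3,1] = 2·2 = 4.

4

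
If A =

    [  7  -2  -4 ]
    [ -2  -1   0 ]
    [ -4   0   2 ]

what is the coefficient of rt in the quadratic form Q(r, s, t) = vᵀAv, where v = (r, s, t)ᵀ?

The coefficient of rt is A[1,3] + A[3,1] = 2·(-4) = -8.

-8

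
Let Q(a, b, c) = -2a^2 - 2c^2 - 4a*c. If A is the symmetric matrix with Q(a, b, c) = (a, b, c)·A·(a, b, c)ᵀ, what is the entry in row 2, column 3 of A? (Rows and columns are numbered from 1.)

The coefficient of b·c in Q is 0. For a symmetric A this equals A[2,3] + A[3,2] = 2·A[2,3].
So A[2,3] = 0/2 = 0.

0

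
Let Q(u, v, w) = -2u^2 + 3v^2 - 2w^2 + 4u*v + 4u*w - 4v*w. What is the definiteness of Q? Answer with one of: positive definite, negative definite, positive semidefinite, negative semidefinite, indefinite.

The symmetric matrix is A = [[-2, 2, 2], [2, 3, -2], [2, -2, -2]].
Applying the same elementary operations to the rows and columns of A produces a congruent diagonal matrix with entries -2, 5, 0.
Counting signs: 1 positive, 1 negative, 1 zero.
Hence Q is indefinite.

indefinite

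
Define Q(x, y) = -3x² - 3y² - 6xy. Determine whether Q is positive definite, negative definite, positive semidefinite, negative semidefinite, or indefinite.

negative semidefinite

The symmetric matrix of Q is [[-3, -3], [-3, -3]].
For the 2×2 matrix [[-3, -3], [-3, -3]]: det = -3·-3 − (-3)² = 0, trace = -6.
det = 0 so one eigenvalue is zero; the form is semidefinite with the sign of the trace.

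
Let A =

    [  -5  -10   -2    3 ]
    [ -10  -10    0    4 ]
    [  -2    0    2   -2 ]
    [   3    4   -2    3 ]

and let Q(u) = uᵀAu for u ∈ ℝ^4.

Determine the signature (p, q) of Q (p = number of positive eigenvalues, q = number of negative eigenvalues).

(2, 2)

Symmetric row and column elimination reduces A to a congruent diagonal form with pivots -5, 10, 6/5, -2/5.
Counting signs: 2 positive, 2 negative.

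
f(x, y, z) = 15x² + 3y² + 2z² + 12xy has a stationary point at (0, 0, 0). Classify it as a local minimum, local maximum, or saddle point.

local minimum

The Hessian at the origin is H = [[30, 12, 0], [12, 6, 0], [0, 0, 4]].
Symmetric row and column elimination reduces H to a congruent diagonal form with pivots 30, 6/5, 4.
So there are 3 positive pivots.
H is positive definite, so the origin is a strict local minimum.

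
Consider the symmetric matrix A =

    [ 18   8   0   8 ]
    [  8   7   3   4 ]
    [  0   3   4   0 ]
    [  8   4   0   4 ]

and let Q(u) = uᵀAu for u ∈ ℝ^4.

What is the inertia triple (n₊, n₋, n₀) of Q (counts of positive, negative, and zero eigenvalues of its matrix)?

Applying the same elementary operations to the rows and columns of A produces a congruent diagonal matrix with entries 18, 31/9, 43/31, 12/43.
So there are 4 positive pivots.

(4, 0, 0)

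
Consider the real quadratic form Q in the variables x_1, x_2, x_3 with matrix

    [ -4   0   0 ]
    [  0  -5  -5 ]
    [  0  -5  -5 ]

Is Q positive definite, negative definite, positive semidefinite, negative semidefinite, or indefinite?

Applying the same elementary operations to the rows and columns of A produces a congruent diagonal matrix with entries -4, -5, 0.
That gives 2 negative, 1 zero pivots.
Hence Q is negative semidefinite.

negative semidefinite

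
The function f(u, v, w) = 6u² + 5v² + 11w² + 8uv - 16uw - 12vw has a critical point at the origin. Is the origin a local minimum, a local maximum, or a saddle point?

local minimum

The Hessian at the origin is H = [[12, 8, -16], [8, 10, -12], [-16, -12, 22]].
An LDLᵀ factorisation of H has diagonal entries 12, 14/3, 2/7.
That gives 3 positive pivots.
H is positive definite, so the origin is a strict local minimum.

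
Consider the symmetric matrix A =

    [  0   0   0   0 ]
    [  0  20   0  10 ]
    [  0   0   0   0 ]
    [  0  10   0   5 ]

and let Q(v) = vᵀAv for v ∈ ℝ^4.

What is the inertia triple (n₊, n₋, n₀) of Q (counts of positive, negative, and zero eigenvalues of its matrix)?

(1, 0, 3)

Row-reducing A symmetrically gives the diagonal entries 0, 20, 0, 0.
So there are 1 positive, 3 zero pivots.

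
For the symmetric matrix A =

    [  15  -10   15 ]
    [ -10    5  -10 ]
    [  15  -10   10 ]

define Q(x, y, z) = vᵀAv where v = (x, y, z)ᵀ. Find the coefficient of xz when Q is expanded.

The coefficient of xz is A[1,3] + A[3,1] = 2·15 = 30.

30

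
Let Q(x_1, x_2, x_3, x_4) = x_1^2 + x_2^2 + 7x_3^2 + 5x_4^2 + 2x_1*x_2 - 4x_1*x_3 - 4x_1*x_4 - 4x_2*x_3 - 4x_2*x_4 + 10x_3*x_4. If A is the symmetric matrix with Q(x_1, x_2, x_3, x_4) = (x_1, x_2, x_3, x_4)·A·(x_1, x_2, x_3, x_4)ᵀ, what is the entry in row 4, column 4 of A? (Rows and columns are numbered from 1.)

The coefficient of x_4^2 in Q is 5, and that is exactly A[4,4].

5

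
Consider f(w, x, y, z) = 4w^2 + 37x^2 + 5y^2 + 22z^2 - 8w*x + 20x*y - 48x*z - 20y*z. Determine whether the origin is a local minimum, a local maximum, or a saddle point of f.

local minimum

The Hessian at the origin is H = [[8, -8, 0, 0], [-8, 74, 20, -48], [0, 20, 10, -20], [0, -48, -20, 44]].
Row-reducing H symmetrically gives the diagonal entries 8, 66, 130/33, 20/13.
Counting signs: 4 positive.
H is positive definite, so the origin is a strict local minimum.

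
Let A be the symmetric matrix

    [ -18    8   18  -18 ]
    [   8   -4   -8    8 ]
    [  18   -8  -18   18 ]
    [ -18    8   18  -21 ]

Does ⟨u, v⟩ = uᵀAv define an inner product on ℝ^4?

no

Applying the same elementary operations to the rows and columns of A produces a congruent diagonal matrix with entries -18, -4/9, 0, -3.
That gives 3 negative, 1 zero pivots.
Hence Q is negative semidefinite.
⟨·,·⟩ is an inner product exactly when A is positive definite.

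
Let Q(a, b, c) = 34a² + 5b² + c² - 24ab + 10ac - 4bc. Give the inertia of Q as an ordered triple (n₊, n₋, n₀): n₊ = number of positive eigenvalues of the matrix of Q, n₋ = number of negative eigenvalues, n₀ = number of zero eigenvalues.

(3, 0, 0)

The associated matrix is A = [[34, -12, 5], [-12, 5, -2], [5, -2, 1]].
Row-reducing A symmetrically gives the diagonal entries 34, 13/17, 5/26.
That gives 3 positive pivots.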